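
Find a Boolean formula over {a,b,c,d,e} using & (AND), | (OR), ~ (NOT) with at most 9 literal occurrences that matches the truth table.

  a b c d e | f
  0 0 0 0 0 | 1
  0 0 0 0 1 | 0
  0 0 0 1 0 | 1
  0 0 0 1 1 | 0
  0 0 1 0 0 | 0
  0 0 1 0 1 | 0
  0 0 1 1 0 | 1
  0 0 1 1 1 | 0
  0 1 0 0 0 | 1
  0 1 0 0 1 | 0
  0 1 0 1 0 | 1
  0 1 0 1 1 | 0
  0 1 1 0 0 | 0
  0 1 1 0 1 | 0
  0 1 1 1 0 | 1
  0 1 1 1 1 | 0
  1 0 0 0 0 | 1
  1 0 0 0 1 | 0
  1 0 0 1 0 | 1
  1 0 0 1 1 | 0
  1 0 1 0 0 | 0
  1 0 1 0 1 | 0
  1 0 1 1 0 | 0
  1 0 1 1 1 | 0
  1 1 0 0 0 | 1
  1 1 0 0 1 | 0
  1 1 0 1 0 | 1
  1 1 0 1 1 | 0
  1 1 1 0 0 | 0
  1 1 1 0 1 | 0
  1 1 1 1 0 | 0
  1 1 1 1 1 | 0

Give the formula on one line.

  ~a = 11111111111111110000000000000000
  ~d = 11001100110011001100110011001100
  ~e = 10101010101010101010101010101010
  (~d | ~e) = 11101110111011101110111011101110
  ((~d | ~e) & d) = 00100010001000100010001000100010
  (~a & ((~d | ~e) & d)) = 00100010001000100000000000000000
  (~e & c) = 00001010000010100000101000001010
  ((~a & ((~d | ~e) & d)) & (~e & c)) = 00000010000000100000000000000000
  (c | ~e) = 10101111101011111010111110101111
  ~c = 11110000111100001111000011110000
  ((c | ~e) & ~c) = 10100000101000001010000010100000
  (((~a & ((~d | ~e) & d)) & (~e & c)) | ((c | ~e) & ~c)) = 10100010101000101010000010100000

(((~a & ((~d | ~e) & d)) & (~e & c)) | ((c | ~e) & ~c))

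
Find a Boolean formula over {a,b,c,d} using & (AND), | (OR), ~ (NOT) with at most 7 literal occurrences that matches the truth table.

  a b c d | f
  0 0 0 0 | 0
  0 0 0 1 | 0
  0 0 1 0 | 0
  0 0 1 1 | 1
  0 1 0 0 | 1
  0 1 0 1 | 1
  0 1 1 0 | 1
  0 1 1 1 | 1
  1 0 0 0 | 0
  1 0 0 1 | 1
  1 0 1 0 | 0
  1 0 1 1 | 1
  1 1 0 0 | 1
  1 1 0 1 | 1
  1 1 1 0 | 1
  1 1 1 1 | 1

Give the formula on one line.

((b | (c & d)) | (a & ((d & a) | ~a)))

  (c & d) = 0001000100010001
  (b | (c & d)) = 0001111100011111
  (d & a) = 0000000001010101
  ~a = 1111111100000000
  ((d & a) | ~a) = 1111111101010101
  (a & ((d & a) | ~a)) = 0000000001010101
  ((b | (c & d)) | (a & ((d & a) | ~a))) = 0001111101011111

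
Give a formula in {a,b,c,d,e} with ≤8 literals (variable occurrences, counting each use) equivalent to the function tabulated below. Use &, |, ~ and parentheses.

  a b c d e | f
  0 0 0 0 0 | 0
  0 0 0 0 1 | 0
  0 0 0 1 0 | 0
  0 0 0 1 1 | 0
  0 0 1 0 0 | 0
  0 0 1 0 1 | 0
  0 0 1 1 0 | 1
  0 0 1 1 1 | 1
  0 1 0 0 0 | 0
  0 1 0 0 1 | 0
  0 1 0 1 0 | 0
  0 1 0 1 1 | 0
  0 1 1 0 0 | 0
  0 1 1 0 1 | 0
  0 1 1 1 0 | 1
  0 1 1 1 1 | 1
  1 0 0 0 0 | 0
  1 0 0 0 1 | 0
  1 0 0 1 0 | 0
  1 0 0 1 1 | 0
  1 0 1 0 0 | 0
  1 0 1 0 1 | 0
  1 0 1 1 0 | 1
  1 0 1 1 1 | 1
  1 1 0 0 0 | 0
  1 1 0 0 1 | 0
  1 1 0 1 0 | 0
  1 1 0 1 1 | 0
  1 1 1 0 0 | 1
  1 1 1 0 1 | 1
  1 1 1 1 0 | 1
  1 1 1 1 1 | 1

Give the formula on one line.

((c & d) | ((b & a) & c))

  (c & d) = 00000011000000110000001100000011
  (b & a) = 00000000000000000000000011111111
  ((b & a) & c) = 00000000000000000000000000001111
  ((c & d) | ((b & a) & c)) = 00000011000000110000001100001111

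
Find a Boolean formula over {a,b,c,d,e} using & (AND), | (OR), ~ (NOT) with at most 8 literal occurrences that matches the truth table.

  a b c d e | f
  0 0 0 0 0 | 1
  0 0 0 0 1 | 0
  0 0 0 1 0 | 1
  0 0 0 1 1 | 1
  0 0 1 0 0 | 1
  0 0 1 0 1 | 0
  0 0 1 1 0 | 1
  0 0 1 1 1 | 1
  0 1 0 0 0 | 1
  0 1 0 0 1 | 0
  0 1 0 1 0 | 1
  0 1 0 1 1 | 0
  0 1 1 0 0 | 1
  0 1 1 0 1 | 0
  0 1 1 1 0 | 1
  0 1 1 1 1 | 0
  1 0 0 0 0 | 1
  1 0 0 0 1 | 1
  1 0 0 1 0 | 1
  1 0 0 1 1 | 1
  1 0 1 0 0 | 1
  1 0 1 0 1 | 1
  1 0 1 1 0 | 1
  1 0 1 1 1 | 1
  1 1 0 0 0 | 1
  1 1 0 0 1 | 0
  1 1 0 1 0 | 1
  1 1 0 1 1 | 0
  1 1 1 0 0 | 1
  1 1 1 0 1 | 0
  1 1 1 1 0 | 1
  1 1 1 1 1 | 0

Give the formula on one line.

  ~e = 10101010101010101010101010101010
  ~b = 11111111000000001111111100000000
  (d & e) = 00010001000100010001000100010001
  ((d & e) | a) = 00010001000100011111111111111111
  (~e | ((d & e) | a)) = 10111011101110111111111111111111
  (~b & (~e | ((d & e) | a))) = 10111011000000001111111100000000
  (~e | (~b & (~e | ((d & e) | a)))) = 10111011101010101111111110101010

(~e | (~b & (~e | ((d & e) | a))))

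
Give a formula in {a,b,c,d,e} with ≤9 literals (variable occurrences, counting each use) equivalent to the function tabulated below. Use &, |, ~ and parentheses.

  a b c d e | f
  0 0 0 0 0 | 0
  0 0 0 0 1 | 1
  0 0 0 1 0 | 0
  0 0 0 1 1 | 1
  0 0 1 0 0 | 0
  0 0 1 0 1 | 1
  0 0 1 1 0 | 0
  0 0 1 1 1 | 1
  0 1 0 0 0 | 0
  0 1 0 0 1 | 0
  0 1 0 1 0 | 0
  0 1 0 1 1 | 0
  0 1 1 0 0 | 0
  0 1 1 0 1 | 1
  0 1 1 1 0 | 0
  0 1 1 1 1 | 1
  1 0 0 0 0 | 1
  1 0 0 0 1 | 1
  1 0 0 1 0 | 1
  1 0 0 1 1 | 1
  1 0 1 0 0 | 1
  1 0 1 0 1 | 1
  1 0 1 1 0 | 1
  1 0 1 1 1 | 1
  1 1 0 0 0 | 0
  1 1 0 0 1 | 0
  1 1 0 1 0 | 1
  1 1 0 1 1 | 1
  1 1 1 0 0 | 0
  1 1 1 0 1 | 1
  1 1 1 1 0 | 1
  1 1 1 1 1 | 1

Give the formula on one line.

(((((e | ~c) & (b & c)) | (a & d)) | ~b) & (a | e))

  ~c = 11110000111100001111000011110000
  (e | ~c) = 11110101111101011111010111110101
  (b & c) = 00000000000011110000000000001111
  ((e | ~c) & (b & c)) = 00000000000001010000000000000101
  (a & d) = 00000000000000000011001100110011
  (((e | ~c) & (b & c)) | (a & d)) = 00000000000001010011001100110111
  ~b = 11111111000000001111111100000000
  ((((e | ~c) & (b & c)) | (a & d)) | ~b) = 11111111000001011111111100110111
  (a | e) = 01010101010101011111111111111111
  (((((e | ~c) & (b & c)) | (a & d)) | ~b) & (a | e)) = 01010101000001011111111100110111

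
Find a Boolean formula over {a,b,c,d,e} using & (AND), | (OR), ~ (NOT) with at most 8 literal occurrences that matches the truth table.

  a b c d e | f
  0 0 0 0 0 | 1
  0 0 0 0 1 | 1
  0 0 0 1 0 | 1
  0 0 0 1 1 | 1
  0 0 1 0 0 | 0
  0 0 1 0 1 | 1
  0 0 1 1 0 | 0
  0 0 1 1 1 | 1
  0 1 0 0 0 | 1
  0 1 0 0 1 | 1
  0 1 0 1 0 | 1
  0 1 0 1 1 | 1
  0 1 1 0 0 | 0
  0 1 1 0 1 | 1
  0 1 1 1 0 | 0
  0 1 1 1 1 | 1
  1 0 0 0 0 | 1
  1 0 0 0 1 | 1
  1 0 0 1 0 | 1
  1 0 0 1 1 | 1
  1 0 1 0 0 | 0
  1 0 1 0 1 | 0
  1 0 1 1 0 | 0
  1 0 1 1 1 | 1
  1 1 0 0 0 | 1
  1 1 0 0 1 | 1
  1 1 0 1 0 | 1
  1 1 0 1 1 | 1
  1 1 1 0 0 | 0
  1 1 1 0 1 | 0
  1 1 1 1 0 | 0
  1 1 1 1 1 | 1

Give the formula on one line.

  ~a = 11111111111111110000000000000000
  (~a | d) = 11111111111111110011001100110011
  ~c = 11110000111100001111000011110000
  ((~a | d) | ~c) = 11111111111111111111001111110011
  (~c | e) = 11110101111101011111010111110101
  (((~a | d) | ~c) & (~c | e)) = 11110101111101011111000111110001

(((~a | d) | ~c) & (~c | e))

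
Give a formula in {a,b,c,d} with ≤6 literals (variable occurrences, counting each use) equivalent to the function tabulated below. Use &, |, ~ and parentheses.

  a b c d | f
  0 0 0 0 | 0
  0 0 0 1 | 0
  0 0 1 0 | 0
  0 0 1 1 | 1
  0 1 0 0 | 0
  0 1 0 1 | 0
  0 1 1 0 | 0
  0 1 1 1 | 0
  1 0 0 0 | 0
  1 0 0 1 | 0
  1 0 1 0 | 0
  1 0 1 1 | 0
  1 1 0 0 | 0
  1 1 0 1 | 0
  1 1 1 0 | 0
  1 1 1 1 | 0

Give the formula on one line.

(c & ((a | d) & (~a & ~b)))

  (a | d) = 0101010111111111
  ~a = 1111111100000000
  ~b = 1111000011110000
  (~a & ~b) = 1111000000000000
  ((a | d) & (~a & ~b)) = 0101000000000000
  (c & ((a | d) & (~a & ~b))) = 0001000000000000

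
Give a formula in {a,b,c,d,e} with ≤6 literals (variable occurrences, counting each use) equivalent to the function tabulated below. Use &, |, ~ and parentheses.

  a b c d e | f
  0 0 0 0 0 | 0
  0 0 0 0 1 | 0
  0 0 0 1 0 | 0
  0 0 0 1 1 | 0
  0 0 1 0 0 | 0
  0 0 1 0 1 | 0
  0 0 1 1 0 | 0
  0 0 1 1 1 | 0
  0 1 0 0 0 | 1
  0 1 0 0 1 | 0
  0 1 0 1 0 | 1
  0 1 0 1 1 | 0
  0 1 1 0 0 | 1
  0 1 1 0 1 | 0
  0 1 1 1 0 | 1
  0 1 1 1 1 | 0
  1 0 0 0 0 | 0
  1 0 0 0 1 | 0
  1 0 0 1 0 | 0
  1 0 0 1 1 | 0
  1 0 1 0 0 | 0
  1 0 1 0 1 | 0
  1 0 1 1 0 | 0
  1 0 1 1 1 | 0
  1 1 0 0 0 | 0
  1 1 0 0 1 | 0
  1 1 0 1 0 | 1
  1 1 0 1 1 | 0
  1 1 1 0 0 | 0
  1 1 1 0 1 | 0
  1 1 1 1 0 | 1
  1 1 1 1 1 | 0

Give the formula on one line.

(((~a | d) & b) & ~e)

  ~a = 11111111111111110000000000000000
  (~a | d) = 11111111111111110011001100110011
  ((~a | d) & b) = 00000000111111110000000000110011
  ~e = 10101010101010101010101010101010
  (((~a | d) & b) & ~e) = 00000000101010100000000000100010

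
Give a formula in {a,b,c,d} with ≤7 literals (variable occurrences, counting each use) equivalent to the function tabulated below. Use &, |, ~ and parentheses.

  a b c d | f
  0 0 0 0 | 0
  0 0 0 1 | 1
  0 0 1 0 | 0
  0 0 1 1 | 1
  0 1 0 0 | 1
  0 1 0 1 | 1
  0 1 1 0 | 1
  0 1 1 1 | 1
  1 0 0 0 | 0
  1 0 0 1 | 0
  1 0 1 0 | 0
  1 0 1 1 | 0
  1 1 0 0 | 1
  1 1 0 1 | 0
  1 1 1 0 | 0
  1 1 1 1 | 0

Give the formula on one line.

  ~a = 1111111100000000
  ~c = 1100110011001100
  ~d = 1010101010101010
  (~d & a) = 0000000010101010
  (~c & (~d & a)) = 0000000010001000
  (~a | (~c & (~d & a))) = 1111111110001000
  (d | b) = 0101111101011111
  ((~a | (~c & (~d & a))) & (d | b)) = 0101111100001000

((~a | (~c & (~d & a))) & (d | b))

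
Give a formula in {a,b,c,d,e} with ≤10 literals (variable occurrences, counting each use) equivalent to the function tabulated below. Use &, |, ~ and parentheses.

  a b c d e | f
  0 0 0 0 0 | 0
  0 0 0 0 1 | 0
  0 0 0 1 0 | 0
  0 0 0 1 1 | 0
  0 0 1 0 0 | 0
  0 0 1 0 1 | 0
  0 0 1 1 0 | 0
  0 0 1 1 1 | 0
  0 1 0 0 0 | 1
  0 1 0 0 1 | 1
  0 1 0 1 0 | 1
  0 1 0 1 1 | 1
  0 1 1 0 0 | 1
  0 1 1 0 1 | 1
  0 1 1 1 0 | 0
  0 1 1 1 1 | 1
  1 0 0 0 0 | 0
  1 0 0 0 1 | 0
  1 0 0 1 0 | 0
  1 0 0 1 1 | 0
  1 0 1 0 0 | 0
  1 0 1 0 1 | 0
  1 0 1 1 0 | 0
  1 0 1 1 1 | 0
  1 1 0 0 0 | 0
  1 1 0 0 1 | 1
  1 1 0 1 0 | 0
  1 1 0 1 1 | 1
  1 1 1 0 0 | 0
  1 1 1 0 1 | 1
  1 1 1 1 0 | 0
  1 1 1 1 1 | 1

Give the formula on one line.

(((~a & b) & ((c & ~d) | ~c)) | (b & e))

  ~a = 11111111111111110000000000000000
  (~a & b) = 00000000111111110000000000000000
  ~d = 11001100110011001100110011001100
  (c & ~d) = 00001100000011000000110000001100
  ~c = 11110000111100001111000011110000
  ((c & ~d) | ~c) = 11111100111111001111110011111100
  ((~a & b) & ((c & ~d) | ~c)) = 00000000111111000000000000000000
  (b & e) = 00000000010101010000000001010101
  (((~a & b) & ((c & ~d) | ~c)) | (b & e)) = 00000000111111010000000001010101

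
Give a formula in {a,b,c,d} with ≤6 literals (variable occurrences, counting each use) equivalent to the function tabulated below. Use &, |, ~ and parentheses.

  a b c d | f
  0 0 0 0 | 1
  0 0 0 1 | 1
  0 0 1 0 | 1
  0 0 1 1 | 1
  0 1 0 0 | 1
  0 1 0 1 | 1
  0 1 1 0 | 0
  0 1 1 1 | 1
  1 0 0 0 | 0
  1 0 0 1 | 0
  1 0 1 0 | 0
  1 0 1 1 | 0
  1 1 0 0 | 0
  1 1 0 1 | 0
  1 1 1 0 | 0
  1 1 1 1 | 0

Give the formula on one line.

  ~b = 1111000011110000
  ~c = 1100110011001100
  (a | ~c) = 1100110011111111
  (~b | (a | ~c)) = 1111110011111111
  (d | (~b | (a | ~c))) = 1111110111111111
  ~a = 1111111100000000
  ((d | (~b | (a | ~c))) & ~a) = 1111110100000000

((d | (~b | (a | ~c))) & ~a)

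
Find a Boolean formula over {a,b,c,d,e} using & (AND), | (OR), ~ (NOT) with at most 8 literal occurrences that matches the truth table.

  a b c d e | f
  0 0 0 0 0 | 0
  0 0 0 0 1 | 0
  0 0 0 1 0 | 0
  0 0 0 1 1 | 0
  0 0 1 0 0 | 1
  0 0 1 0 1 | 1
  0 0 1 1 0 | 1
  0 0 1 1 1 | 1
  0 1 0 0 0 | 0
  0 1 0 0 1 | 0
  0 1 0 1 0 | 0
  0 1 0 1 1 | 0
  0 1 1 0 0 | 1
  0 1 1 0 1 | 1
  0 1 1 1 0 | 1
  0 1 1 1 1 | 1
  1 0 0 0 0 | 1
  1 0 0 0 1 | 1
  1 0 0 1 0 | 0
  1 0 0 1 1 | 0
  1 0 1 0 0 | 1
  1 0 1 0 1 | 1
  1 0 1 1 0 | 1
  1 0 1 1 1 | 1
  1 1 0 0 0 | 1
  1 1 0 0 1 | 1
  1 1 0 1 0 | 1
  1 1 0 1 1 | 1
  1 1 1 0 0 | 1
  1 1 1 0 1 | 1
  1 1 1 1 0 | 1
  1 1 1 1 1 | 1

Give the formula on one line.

(c | ((~d & (a & ~b)) | (b & a)))

  ~d = 11001100110011001100110011001100
  ~b = 11111111000000001111111100000000
  (a & ~b) = 00000000000000001111111100000000
  (~d & (a & ~b)) = 00000000000000001100110000000000
  (b & a) = 00000000000000000000000011111111
  ((~d & (a & ~b)) | (b & a)) = 00000000000000001100110011111111
  (c | ((~d & (a & ~b)) | (b & a))) = 00001111000011111100111111111111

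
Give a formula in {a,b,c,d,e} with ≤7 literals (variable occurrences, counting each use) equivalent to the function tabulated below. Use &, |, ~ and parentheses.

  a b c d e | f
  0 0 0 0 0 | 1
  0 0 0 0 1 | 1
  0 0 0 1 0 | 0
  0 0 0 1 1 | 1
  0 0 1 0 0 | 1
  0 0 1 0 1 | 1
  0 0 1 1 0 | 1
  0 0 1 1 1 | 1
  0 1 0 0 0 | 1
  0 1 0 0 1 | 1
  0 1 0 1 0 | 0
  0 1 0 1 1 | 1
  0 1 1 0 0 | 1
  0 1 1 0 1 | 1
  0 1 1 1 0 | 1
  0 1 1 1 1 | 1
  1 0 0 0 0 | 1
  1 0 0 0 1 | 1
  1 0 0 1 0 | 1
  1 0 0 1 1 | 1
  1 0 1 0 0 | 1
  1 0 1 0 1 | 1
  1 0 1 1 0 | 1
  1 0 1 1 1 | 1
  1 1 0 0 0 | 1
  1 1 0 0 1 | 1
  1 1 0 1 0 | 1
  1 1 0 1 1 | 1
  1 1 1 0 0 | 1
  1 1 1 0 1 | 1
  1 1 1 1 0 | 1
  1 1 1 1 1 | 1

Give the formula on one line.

  ~d = 11001100110011001100110011001100
  (e & c) = 00000101000001010000010100000101
  (a | (e & c)) = 00000101000001011111111111111111
  (c | (a | (e & c))) = 00001111000011111111111111111111
  ((c | (a | (e & c))) & d) = 00000011000000110011001100110011
  (~d | ((c | (a | (e & c))) & d)) = 11001111110011111111111111111111
  ((~d | ((c | (a | (e & c))) & d)) | e) = 11011111110111111111111111111111

((~d | ((c | (a | (e & c))) & d)) | e)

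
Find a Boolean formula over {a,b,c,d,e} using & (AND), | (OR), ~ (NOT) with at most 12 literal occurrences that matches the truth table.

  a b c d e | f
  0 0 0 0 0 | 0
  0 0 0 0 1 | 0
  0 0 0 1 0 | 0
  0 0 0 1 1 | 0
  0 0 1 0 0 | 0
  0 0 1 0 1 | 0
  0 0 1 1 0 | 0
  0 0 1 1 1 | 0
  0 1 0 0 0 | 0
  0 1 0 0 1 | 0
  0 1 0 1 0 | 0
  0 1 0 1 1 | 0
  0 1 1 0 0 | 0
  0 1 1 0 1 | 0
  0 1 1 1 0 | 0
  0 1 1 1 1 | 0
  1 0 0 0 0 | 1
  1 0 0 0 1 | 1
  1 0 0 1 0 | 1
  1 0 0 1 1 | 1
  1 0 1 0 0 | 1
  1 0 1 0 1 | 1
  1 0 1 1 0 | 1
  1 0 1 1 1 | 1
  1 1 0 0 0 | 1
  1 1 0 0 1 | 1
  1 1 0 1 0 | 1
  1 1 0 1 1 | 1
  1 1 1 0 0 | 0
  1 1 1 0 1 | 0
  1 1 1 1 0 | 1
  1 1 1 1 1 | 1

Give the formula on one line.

(((a | ~e) & (a | ((~c & d) & e))) & (~c | (~b | d)))

  ~e = 10101010101010101010101010101010
  (a | ~e) = 10101010101010101111111111111111
  ~c = 11110000111100001111000011110000
  (~c & d) = 00110000001100000011000000110000
  ((~c & d) & e) = 00010000000100000001000000010000
  (a | ((~c & d) & e)) = 00010000000100001111111111111111
  ((a | ~e) & (a | ((~c & d) & e))) = 00000000000000001111111111111111
  ~b = 11111111000000001111111100000000
  (~b | d) = 11111111001100111111111100110011
  (~c | (~b | d)) = 11111111111100111111111111110011
  (((a | ~e) & (a | ((~c & d) & e))) & (~c | (~b | d))) = 00000000000000001111111111110011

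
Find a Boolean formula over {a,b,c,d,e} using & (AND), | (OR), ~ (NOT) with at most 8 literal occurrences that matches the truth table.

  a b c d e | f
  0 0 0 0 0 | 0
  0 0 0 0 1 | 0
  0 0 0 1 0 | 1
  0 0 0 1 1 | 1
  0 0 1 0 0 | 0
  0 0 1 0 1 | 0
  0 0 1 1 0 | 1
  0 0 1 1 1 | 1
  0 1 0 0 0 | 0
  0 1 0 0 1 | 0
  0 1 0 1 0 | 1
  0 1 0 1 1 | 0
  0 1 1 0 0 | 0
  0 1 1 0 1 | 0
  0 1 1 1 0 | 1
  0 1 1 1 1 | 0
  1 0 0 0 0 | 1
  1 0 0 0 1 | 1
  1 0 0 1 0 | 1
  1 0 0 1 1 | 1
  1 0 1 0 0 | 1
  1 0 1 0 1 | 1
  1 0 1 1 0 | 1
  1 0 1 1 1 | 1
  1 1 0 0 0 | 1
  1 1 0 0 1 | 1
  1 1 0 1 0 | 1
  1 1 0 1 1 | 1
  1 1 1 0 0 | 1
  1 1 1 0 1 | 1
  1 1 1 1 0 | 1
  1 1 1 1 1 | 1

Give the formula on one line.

((d & (~e | ((b | ~a) & ~b))) | a)

  ~e = 10101010101010101010101010101010
  ~a = 11111111111111110000000000000000
  (b | ~a) = 11111111111111110000000011111111
  ~b = 11111111000000001111111100000000
  ((b | ~a) & ~b) = 11111111000000000000000000000000
  (~e | ((b | ~a) & ~b)) = 11111111101010101010101010101010
  (d & (~e | ((b | ~a) & ~b))) = 00110011001000100010001000100010
  ((d & (~e | ((b | ~a) & ~b))) | a) = 00110011001000101111111111111111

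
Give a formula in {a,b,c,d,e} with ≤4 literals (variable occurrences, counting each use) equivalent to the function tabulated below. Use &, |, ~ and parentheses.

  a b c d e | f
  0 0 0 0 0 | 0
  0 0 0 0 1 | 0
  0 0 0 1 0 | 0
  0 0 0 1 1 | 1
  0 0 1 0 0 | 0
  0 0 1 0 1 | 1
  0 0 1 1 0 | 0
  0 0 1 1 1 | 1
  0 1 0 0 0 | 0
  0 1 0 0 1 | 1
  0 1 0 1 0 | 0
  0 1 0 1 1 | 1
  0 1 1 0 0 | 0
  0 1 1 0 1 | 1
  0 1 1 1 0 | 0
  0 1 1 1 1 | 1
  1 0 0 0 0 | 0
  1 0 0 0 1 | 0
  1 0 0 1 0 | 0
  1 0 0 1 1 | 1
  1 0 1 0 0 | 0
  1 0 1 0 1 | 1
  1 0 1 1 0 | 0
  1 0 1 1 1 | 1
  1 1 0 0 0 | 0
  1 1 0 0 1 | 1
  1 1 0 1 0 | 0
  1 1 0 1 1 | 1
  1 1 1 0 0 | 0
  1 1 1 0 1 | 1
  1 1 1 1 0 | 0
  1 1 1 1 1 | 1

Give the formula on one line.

  (d | c) = 00111111001111110011111100111111
  ((d | c) | b) = 00111111111111110011111111111111
  (((d | c) | b) & e) = 00010101010101010001010101010101

(((d | c) | b) & e)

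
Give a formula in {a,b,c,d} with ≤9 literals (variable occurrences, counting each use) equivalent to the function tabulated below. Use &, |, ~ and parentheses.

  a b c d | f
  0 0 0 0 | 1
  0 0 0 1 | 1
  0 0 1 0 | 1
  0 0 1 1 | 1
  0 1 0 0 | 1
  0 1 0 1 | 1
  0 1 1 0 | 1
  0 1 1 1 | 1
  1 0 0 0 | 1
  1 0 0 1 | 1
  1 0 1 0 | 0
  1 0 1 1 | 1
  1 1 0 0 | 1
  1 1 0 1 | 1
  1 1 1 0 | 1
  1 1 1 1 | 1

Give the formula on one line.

  ~a = 1111111100000000
  (d | b) = 0101111101011111
  (~a | (d | b)) = 1111111101011111
  (a | b) = 0000111111111111
  ~d = 1010101010101010
  ~c = 1100110011001100
  (~d & ~c) = 1000100010001000
  ((a | b) & (~d & ~c)) = 0000100010001000
  ((~a | (d | b)) | ((a | b) & (~d & ~c))) = 1111111111011111

((~a | (d | b)) | ((a | b) & (~d & ~c)))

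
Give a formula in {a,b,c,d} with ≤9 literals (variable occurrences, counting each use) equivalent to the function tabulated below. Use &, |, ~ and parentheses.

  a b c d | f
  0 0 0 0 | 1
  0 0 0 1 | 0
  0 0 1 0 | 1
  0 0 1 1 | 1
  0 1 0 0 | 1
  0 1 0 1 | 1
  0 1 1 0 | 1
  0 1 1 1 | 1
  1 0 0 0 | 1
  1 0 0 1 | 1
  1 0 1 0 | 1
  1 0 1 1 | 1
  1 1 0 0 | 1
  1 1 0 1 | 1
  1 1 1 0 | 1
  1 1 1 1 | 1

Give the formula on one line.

  ~d = 1010101010101010
  ~b = 1111000011110000
  (c & ~b) = 0011000000110000
  (~d | (c & ~b)) = 1011101010111010
  (a | b) = 0000111111111111
  ~a = 1111111100000000
  (~b | ~a) = 1111111111110000
  ((~b | ~a) & ~d) = 1010101010100000
  ((a | b) | ((~b | ~a) & ~d)) = 1010111111111111
  ((~d | (c & ~b)) | ((a | b) | ((~b | ~a) & ~d))) = 1011111111111111

((~d | (c & ~b)) | ((a | b) | ((~b | ~a) & ~d)))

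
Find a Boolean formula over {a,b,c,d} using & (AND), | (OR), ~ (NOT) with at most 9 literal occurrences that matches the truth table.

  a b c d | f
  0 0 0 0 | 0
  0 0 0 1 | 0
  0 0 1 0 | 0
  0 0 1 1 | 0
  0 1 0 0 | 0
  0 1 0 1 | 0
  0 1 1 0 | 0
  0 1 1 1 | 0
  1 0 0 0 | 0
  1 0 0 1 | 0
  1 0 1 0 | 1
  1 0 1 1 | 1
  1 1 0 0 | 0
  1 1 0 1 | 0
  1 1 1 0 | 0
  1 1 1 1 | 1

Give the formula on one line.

  ~d = 1010101010101010
  (~d | a) = 1010101011111111
  ((~d | a) & c) = 0010001000110011
  (((~d | a) & c) & a) = 0000000000110011
  (b & d) = 0000010100000101
  ~b = 1111000011110000
  ~a = 1111111100000000
  (b & ~a) = 0000111100000000
  (~b | (b & ~a)) = 1111111111110000
  ((b & d) | (~b | (b & ~a))) = 1111111111110101
  ((((~d | a) & c) & a) & ((b & d) | (~b | (b & ~a)))) = 0000000000110001

((((~d | a) & c) & a) & ((b & d) | (~b | (b & ~a))))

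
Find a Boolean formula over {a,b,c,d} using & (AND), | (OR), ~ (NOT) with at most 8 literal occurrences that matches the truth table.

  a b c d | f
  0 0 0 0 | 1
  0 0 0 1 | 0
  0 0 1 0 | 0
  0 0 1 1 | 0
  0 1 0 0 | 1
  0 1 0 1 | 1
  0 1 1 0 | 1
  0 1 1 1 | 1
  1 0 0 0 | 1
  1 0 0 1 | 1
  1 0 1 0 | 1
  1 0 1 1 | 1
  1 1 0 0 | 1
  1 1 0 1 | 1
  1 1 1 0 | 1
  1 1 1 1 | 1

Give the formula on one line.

(((b | ~d) & (~c | b)) | ((~b | a) & (b | a)))

  ~d = 1010101010101010
  (b | ~d) = 1010111110101111
  ~c = 1100110011001100
  (~c | b) = 1100111111001111
  ((b | ~d) & (~c | b)) = 1000111110001111
  ~b = 1111000011110000
  (~b | a) = 1111000011111111
  (b | a) = 0000111111111111
  ((~b | a) & (b | a)) = 0000000011111111
  (((b | ~d) & (~c | b)) | ((~b | a) & (b | a))) = 1000111111111111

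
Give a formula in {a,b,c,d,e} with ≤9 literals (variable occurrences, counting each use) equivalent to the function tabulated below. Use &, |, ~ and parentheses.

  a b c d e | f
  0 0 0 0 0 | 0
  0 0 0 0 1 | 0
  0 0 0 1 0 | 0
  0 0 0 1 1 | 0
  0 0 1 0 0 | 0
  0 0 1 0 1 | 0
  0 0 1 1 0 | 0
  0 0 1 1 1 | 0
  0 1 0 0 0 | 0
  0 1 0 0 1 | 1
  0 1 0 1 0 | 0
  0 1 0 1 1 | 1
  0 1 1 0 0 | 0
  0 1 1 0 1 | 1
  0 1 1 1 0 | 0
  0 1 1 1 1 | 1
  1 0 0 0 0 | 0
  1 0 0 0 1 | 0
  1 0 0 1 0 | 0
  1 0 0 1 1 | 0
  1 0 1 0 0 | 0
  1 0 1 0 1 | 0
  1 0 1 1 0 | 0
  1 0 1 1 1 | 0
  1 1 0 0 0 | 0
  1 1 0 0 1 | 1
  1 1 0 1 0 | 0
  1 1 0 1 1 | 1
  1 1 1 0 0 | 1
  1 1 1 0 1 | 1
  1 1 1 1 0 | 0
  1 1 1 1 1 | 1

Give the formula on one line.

  (e & b) = 00000000010101010000000001010101
  ~b = 11111111000000001111111100000000
  ~d = 11001100110011001100110011001100
  (~b | ~d) = 11111111110011001111111111001100
  (b & (~b | ~d)) = 00000000110011000000000011001100
  (a & (b & (~b | ~d))) = 00000000000000000000000011001100
  (a | ~b) = 11111111000000001111111111111111
  (c & (a | ~b)) = 00001111000000000000111100001111
  ((a & (b & (~b | ~d))) & (c & (a | ~b))) = 00000000000000000000000000001100
  ((e & b) | ((a & (b & (~b | ~d))) & (c & (a | ~b)))) = 00000000010101010000000001011101

((e & b) | ((a & (b & (~b | ~d))) & (c & (a | ~b))))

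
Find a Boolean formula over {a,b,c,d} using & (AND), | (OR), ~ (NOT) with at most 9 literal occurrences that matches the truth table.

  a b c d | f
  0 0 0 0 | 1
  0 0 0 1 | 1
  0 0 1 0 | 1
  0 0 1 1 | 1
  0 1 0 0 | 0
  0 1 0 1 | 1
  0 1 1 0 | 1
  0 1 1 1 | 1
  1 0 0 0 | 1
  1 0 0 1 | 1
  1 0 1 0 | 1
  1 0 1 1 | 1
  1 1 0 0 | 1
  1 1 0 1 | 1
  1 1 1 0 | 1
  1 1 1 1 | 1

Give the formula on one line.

(a | (c | ((~b | (d | a)) & ~a)))

  ~b = 1111000011110000
  (d | a) = 0101010111111111
  (~b | (d | a)) = 1111010111111111
  ~a = 1111111100000000
  ((~b | (d | a)) & ~a) = 1111010100000000
  (c | ((~b | (d | a)) & ~a)) = 1111011100110011
  (a | (c | ((~b | (d | a)) & ~a))) = 1111011111111111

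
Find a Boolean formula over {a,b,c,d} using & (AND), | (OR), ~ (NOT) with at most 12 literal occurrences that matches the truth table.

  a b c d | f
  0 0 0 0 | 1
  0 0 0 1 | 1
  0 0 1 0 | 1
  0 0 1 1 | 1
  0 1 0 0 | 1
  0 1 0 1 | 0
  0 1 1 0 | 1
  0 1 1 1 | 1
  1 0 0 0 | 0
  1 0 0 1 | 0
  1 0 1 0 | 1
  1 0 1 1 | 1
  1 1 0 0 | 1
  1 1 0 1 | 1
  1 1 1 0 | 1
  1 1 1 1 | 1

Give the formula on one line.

(c | ((((~d & a) | ~c) & (~d | (a | ~b))) & (~a | b)))

  ~d = 1010101010101010
  (~d & a) = 0000000010101010
  ~c = 1100110011001100
  ((~d & a) | ~c) = 1100110011101110
  ~b = 1111000011110000
  (a | ~b) = 1111000011111111
  (~d | (a | ~b)) = 1111101011111111
  (((~d & a) | ~c) & (~d | (a | ~b))) = 1100100011101110
  ~a = 1111111100000000
  (~a | b) = 1111111100001111
  ((((~d & a) | ~c) & (~d | (a | ~b))) & (~a | b)) = 1100100000001110
  (c | ((((~d & a) | ~c) & (~d | (a | ~b))) & (~a | b))) = 1111101100111111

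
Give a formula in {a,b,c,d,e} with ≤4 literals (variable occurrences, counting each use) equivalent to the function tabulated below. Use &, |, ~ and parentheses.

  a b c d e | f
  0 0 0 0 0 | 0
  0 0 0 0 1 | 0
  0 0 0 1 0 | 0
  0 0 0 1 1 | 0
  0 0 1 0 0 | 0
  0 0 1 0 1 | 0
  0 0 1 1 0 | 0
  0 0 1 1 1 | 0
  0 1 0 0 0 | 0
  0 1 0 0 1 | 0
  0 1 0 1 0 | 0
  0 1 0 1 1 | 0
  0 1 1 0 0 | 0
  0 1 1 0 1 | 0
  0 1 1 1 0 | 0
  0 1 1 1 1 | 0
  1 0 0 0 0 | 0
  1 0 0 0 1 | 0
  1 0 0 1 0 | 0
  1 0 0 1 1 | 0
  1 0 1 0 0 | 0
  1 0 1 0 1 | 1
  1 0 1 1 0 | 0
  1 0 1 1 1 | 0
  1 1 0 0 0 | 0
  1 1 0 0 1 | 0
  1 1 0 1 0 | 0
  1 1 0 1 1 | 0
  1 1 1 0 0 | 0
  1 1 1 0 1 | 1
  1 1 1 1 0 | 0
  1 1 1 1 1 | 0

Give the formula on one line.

(e & ((~d & a) & c))

  ~d = 11001100110011001100110011001100
  (~d & a) = 00000000000000001100110011001100
  ((~d & a) & c) = 00000000000000000000110000001100
  (e & ((~d & a) & c)) = 00000000000000000000010000000100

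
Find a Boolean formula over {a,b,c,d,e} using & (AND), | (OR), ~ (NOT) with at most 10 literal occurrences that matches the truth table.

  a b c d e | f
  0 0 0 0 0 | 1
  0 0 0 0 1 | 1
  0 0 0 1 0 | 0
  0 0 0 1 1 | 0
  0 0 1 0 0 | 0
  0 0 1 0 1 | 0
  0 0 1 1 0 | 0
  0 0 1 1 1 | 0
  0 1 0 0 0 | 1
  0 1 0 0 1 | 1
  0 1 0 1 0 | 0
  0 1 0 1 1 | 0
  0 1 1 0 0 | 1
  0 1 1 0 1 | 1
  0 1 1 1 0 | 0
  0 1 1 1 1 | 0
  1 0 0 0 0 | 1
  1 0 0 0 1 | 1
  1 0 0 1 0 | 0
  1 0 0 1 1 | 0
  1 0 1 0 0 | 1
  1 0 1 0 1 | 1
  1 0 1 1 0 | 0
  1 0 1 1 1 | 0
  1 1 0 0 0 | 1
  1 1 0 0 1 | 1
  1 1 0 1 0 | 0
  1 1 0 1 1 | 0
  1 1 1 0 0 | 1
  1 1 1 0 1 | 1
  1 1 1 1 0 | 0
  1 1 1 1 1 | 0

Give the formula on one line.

(~d & (((~d | e) & ~c) | (b | (c & (a | ~c)))))

  ~d = 11001100110011001100110011001100
  (~d | e) = 11011101110111011101110111011101
  ~c = 11110000111100001111000011110000
  ((~d | e) & ~c) = 11010000110100001101000011010000
  (a | ~c) = 11110000111100001111111111111111
  (c & (a | ~c)) = 00000000000000000000111100001111
  (b | (c & (a | ~c))) = 00000000111111110000111111111111
  (((~d | e) & ~c) | (b | (c & (a | ~c)))) = 11010000111111111101111111111111
  (~d & (((~d | e) & ~c) | (b | (c & (a | ~c))))) = 11000000110011001100110011001100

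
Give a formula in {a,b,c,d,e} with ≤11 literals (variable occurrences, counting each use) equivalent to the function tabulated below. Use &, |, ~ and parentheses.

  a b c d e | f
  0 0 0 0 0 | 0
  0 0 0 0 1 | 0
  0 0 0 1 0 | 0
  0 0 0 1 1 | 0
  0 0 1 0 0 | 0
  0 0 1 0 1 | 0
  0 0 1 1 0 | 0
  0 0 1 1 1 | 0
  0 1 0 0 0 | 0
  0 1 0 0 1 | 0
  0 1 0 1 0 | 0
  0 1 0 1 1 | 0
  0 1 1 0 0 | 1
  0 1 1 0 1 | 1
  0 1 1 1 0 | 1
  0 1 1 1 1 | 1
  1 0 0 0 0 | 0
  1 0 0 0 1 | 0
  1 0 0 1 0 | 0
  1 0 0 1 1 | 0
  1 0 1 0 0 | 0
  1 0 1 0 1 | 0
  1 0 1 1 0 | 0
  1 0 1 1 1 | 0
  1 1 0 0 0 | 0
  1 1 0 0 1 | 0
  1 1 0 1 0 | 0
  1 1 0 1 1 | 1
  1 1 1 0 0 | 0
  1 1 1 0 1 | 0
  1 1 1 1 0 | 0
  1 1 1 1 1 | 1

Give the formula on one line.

(b & ((a & ((d | ~b) & e)) | (~a & (c & b))))

  ~b = 11111111000000001111111100000000
  (d | ~b) = 11111111001100111111111100110011
  ((d | ~b) & e) = 01010101000100010101010100010001
  (a & ((d | ~b) & e)) = 00000000000000000101010100010001
  ~a = 11111111111111110000000000000000
  (c & b) = 00000000000011110000000000001111
  (~a & (c & b)) = 00000000000011110000000000000000
  ((a & ((d | ~b) & e)) | (~a & (c & b))) = 00000000000011110101010100010001
  (b & ((a & ((d | ~b) & e)) | (~a & (c & b)))) = 00000000000011110000000000010001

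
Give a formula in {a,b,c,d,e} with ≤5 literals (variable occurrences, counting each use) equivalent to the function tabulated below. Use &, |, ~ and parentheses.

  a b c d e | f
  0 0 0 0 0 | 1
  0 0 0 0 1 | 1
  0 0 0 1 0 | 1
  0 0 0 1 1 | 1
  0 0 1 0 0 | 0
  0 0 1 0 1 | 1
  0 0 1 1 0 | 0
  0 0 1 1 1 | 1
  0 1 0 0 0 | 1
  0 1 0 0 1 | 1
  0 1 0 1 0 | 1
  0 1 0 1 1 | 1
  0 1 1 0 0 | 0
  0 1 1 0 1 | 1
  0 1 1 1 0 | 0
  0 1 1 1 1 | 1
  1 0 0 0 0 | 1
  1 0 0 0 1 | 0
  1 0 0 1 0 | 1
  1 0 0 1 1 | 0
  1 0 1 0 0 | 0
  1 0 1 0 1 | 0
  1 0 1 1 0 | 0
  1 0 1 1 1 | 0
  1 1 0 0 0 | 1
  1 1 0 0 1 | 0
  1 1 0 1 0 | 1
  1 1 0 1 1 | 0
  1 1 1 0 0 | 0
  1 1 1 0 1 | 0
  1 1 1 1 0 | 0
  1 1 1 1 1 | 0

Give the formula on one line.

  ~c = 11110000111100001111000011110000
  (~c | e) = 11110101111101011111010111110101
  ~e = 10101010101010101010101010101010
  ~a = 11111111111111110000000000000000
  (~e | ~a) = 11111111111111111010101010101010
  ((~c | e) & (~e | ~a)) = 11110101111101011010000010100000

((~c | e) & (~e | ~a))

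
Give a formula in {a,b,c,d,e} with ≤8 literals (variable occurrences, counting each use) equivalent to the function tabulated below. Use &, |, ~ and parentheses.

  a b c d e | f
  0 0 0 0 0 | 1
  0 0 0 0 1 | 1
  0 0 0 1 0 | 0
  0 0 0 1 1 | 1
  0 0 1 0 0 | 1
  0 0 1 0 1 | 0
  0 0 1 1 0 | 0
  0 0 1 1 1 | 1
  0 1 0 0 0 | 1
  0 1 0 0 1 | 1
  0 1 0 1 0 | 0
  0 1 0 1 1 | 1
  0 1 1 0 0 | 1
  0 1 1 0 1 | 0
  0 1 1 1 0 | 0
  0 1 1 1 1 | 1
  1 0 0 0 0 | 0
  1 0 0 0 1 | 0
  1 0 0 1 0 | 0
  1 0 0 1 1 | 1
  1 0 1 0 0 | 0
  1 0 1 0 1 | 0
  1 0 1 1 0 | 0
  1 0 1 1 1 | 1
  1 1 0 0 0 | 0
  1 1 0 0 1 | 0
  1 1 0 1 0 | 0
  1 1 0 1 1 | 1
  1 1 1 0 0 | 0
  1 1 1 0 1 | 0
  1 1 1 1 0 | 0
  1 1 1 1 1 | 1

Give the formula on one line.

  ~e = 10101010101010101010101010101010
  ~c = 11110000111100001111000011110000
  (~e | ~c) = 11111010111110101111101011111010
  ~a = 11111111111111110000000000000000
  ((~e | ~c) & ~a) = 11111010111110100000000000000000
  (((~e | ~c) & ~a) | d) = 11111011111110110011001100110011
  ~d = 11001100110011001100110011001100
  (e | ~d) = 11011101110111011101110111011101
  ((((~e | ~c) & ~a) | d) & (e | ~d)) = 11011001110110010001000100010001

((((~e | ~c) & ~a) | d) & (e | ~d))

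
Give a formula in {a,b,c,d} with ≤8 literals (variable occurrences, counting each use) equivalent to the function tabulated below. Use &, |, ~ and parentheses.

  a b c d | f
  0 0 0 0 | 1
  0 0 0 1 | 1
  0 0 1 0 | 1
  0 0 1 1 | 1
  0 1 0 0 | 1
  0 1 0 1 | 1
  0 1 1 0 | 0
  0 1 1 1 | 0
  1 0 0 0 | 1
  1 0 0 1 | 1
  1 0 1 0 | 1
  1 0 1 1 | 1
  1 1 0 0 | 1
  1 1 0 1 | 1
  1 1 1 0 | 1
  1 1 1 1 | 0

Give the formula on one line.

((~b | ~c) | (c & ((~b | ~d) & a)))

  ~b = 1111000011110000
  ~c = 1100110011001100
  (~b | ~c) = 1111110011111100
  ~d = 1010101010101010
  (~b | ~d) = 1111101011111010
  ((~b | ~d) & a) = 0000000011111010
  (c & ((~b | ~d) & a)) = 0000000000110010
  ((~b | ~c) | (c & ((~b | ~d) & a))) = 1111110011111110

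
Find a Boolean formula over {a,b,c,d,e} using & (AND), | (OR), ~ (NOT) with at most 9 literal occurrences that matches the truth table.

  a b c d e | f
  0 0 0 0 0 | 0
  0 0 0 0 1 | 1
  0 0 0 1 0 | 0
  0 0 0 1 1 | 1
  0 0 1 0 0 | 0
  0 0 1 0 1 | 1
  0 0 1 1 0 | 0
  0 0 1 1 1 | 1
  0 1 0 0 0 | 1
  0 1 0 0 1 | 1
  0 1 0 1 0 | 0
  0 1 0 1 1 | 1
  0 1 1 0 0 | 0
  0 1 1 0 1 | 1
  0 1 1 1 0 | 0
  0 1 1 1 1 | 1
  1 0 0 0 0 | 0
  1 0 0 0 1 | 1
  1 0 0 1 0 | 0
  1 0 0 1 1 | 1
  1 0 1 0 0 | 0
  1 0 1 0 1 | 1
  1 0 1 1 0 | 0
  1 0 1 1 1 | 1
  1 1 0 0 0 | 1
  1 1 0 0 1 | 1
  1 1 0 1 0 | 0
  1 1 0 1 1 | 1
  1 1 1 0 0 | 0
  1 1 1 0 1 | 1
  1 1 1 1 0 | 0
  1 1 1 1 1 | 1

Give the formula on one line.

  ~c = 11110000111100001111000011110000
  ~d = 11001100110011001100110011001100
  (~c & ~d) = 11000000110000001100000011000000
  (e & d) = 00010001000100010001000100010001
  ((e & d) | b) = 00010001111111110001000111111111
  ((~c & ~d) & ((e & d) | b)) = 00000000110000000000000011000000
  (((~c & ~d) & ((e & d) | b)) | e) = 01010101110101010101010111010101

(((~c & ~d) & ((e & d) | b)) | e)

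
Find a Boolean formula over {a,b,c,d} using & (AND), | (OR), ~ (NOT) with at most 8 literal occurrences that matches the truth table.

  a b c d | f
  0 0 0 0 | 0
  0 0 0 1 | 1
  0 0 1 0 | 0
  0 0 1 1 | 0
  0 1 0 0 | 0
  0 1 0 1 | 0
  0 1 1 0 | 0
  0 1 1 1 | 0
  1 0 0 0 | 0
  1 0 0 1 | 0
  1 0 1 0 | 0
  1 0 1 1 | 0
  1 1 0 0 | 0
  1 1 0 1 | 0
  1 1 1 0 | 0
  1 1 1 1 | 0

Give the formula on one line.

((d & (~a & ~c)) & (~b & (a | (c | d))))

  ~a = 1111111100000000
  ~c = 1100110011001100
  (~a & ~c) = 1100110000000000
  (d & (~a & ~c)) = 0100010000000000
  ~b = 1111000011110000
  (c | d) = 0111011101110111
  (a | (c | d)) = 0111011111111111
  (~b & (a | (c | d))) = 0111000011110000
  ((d & (~a & ~c)) & (~b & (a | (c | d)))) = 0100000000000000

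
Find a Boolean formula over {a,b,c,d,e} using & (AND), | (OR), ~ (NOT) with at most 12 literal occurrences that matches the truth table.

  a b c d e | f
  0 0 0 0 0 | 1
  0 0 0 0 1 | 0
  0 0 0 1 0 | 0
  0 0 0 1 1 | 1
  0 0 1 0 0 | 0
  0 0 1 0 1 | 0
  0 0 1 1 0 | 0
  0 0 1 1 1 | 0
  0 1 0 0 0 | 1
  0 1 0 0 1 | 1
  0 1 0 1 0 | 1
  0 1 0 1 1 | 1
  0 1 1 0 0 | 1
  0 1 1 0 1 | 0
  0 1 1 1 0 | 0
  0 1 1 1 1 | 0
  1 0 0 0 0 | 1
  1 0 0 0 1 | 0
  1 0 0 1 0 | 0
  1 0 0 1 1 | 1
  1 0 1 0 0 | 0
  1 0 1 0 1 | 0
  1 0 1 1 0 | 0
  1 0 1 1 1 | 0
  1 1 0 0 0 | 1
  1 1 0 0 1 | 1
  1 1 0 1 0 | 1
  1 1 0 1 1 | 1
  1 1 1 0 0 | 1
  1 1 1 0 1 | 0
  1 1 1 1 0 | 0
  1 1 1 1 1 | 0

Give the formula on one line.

  ~c = 11110000111100001111000011110000
  (b | ~c) = 11110000111111111111000011111111
  ~b = 11111111000000001111111100000000
  (e & ~b) = 01010101000000000101010100000000
  ~d = 11001100110011001100110011001100
  ((e & ~b) | ~d) = 11011101110011001101110111001100
  ~e = 10101010101010101010101010101010
  (~e | d) = 10111011101110111011101110111011
  (((e & ~b) | ~d) & (~e | d)) = 10011001100010001001100110001000
  ((b | ~c) & (((e & ~b) | ~d) & (~e | d))) = 10010000100010001001000010001000
  (b & ~c) = 00000000111100000000000011110000
  (((b | ~c) & (((e & ~b) | ~d) & (~e | d))) | (b & ~c)) = 10010000111110001001000011111000

(((b | ~c) & (((e & ~b) | ~d) & (~e | d))) | (b & ~c))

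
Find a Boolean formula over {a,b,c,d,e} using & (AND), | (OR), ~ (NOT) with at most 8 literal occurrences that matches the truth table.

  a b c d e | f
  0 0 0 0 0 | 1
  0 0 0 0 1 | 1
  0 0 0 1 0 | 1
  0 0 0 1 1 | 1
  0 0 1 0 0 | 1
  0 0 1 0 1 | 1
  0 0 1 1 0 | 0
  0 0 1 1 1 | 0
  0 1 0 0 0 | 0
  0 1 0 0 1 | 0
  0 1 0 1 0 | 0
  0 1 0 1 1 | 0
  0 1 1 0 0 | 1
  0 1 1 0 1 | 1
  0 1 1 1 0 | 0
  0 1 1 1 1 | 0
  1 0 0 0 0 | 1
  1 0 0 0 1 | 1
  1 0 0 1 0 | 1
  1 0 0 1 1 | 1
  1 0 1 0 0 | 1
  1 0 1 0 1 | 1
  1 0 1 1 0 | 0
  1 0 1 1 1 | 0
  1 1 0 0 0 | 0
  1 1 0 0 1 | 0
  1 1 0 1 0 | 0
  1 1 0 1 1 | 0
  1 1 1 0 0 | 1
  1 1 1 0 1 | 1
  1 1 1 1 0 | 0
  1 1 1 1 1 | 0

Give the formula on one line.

  ~d = 11001100110011001100110011001100
  (~d & c) = 00001100000011000000110000001100
  ~b = 11111111000000001111111100000000
  (~b | c) = 11111111000011111111111100001111
  ~c = 11110000111100001111000011110000
  ((~b | c) & ~c) = 11110000000000001111000000000000
  ((~d & c) | ((~b | c) & ~c)) = 11111100000011001111110000001100

((~d & c) | ((~b | c) & ~c))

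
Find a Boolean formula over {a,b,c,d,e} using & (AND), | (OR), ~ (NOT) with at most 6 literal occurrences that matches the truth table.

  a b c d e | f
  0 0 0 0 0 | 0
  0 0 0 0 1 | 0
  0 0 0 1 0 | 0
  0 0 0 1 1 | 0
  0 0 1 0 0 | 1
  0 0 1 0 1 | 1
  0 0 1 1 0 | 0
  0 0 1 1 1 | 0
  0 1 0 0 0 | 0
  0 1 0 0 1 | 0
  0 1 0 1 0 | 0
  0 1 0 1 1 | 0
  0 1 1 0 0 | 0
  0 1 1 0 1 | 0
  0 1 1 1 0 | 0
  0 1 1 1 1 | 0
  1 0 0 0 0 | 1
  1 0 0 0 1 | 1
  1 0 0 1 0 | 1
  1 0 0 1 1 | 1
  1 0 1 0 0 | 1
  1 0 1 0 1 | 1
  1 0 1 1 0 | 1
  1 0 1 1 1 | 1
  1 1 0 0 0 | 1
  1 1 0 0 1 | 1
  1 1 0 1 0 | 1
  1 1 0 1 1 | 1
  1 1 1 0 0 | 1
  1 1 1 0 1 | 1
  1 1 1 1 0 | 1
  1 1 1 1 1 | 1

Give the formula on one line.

(a | ((~d & c) & ~b))

  ~d = 11001100110011001100110011001100
  (~d & c) = 00001100000011000000110000001100
  ~b = 11111111000000001111111100000000
  ((~d & c) & ~b) = 00001100000000000000110000000000
  (a | ((~d & c) & ~b)) = 00001100000000001111111111111111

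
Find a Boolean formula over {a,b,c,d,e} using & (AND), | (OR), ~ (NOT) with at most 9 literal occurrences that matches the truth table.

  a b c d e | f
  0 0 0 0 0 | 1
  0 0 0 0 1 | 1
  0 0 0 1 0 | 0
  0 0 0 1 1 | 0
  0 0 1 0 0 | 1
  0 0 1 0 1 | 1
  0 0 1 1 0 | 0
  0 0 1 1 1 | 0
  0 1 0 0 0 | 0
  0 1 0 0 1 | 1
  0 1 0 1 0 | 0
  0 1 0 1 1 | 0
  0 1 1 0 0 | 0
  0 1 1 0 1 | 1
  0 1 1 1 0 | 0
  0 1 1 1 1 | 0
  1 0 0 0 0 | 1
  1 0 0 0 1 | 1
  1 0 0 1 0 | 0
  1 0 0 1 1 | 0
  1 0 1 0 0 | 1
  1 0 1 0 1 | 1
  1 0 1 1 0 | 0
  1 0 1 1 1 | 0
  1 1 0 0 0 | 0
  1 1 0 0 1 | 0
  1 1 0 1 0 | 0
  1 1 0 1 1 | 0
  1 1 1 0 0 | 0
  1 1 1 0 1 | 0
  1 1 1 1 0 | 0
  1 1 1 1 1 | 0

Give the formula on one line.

(~d & (((e & ~a) | (~c & ~b)) | ~b))

  ~d = 11001100110011001100110011001100
  ~a = 11111111111111110000000000000000
  (e & ~a) = 01010101010101010000000000000000
  ~c = 11110000111100001111000011110000
  ~b = 11111111000000001111111100000000
  (~c & ~b) = 11110000000000001111000000000000
  ((e & ~a) | (~c & ~b)) = 11110101010101011111000000000000
  (((e & ~a) | (~c & ~b)) | ~b) = 11111111010101011111111100000000
  (~d & (((e & ~a) | (~c & ~b)) | ~b)) = 11001100010001001100110000000000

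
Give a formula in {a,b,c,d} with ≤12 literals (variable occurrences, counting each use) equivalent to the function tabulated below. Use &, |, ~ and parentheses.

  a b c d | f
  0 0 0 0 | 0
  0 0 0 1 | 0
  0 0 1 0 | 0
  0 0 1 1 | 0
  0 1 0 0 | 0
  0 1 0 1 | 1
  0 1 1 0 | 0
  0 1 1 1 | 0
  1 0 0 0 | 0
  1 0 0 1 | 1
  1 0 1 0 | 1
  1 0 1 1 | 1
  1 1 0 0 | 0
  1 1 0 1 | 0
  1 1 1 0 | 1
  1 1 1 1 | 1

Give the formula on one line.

  (d | c) = 0111011101110111
  ~c = 1100110011001100
  ~b = 1111000011110000
  (~c & ~b) = 1100000011000000
  ~a = 1111111100000000
  (~a | c) = 1111111100110011
  ((~c & ~b) | (~a | c)) = 1111111111110011
  ((d | c) & ((~c & ~b) | (~a | c))) = 0111011101110011
  (b & ~c) = 0000110000001100
  (a | (b & ~c)) = 0000110011111111
  (((d | c) & ((~c & ~b) | (~a | c))) & (a | (b & ~c))) = 0000010001110011

(((d | c) & ((~c & ~b) | (~a | c))) & (a | (b & ~c)))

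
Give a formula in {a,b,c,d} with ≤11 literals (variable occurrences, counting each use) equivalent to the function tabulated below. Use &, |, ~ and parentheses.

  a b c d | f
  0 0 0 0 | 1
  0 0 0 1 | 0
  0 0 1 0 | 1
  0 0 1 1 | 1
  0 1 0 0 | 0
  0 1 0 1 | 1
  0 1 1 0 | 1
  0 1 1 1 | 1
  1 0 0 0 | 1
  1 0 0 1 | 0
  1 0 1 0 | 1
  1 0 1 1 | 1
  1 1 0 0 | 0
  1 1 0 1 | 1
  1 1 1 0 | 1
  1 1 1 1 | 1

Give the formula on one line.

((((c | ~d) & ~b) | c) | ((~c & b) & (~c & d)))

  ~d = 1010101010101010
  (c | ~d) = 1011101110111011
  ~b = 1111000011110000
  ((c | ~d) & ~b) = 1011000010110000
  (((c | ~d) & ~b) | c) = 1011001110110011
  ~c = 1100110011001100
  (~c & b) = 0000110000001100
  (~c & d) = 0100010001000100
  ((~c & b) & (~c & d)) = 0000010000000100
  ((((c | ~d) & ~b) | c) | ((~c & b) & (~c & d))) = 1011011110110111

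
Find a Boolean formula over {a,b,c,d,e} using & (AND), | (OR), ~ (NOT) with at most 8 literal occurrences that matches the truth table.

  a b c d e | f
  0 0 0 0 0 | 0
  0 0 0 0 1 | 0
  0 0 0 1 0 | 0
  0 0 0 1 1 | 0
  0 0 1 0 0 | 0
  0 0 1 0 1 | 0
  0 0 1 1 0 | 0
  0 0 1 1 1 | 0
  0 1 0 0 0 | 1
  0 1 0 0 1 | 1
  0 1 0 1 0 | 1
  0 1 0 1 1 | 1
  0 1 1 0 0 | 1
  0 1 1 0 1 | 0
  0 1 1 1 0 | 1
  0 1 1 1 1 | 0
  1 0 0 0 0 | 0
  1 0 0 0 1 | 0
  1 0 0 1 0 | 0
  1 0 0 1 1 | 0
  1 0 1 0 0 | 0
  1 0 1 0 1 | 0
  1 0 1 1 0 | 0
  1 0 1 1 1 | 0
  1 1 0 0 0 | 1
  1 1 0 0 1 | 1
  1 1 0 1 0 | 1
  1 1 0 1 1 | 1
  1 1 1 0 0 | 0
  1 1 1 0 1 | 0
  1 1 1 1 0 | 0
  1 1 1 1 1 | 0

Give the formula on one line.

(b & (~c | (~e & (~a | ~b))))

  ~c = 11110000111100001111000011110000
  ~e = 10101010101010101010101010101010
  ~a = 11111111111111110000000000000000
  ~b = 11111111000000001111111100000000
  (~a | ~b) = 11111111111111111111111100000000
  (~e & (~a | ~b)) = 10101010101010101010101000000000
  (~c | (~e & (~a | ~b))) = 11111010111110101111101011110000
  (b & (~c | (~e & (~a | ~b)))) = 00000000111110100000000011110000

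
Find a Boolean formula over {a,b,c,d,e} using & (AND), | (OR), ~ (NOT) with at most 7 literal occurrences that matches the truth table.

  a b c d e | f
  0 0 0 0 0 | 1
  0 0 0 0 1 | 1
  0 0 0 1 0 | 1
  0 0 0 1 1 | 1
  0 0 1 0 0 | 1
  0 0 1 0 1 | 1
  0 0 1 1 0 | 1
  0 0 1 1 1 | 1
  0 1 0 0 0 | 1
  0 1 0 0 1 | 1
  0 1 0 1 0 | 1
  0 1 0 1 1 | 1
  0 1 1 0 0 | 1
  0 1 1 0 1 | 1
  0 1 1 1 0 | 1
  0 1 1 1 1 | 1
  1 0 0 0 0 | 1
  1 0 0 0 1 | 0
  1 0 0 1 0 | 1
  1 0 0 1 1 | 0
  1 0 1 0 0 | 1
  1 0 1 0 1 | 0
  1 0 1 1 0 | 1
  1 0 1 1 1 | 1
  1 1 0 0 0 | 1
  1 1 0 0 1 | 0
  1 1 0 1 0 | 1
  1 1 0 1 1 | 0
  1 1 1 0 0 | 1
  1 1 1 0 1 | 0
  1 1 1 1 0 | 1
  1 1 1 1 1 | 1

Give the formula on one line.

(((a & ~e) | (d & c)) | ~a)

  ~e = 10101010101010101010101010101010
  (a & ~e) = 00000000000000001010101010101010
  (d & c) = 00000011000000110000001100000011
  ((a & ~e) | (d & c)) = 00000011000000111010101110101011
  ~a = 11111111111111110000000000000000
  (((a & ~e) | (d & c)) | ~a) = 11111111111111111010101110101011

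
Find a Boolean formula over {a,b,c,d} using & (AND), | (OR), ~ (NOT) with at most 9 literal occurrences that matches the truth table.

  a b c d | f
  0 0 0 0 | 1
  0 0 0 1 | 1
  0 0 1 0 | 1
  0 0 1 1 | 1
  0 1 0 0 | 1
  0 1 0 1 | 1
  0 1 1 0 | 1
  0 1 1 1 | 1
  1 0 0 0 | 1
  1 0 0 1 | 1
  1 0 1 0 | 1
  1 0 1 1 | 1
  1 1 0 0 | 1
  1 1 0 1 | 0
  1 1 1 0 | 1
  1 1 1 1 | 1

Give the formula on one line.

  ~d = 1010101010101010
  ~b = 1111000011110000
  (d | a) = 0101010111111111
  ((d | a) & c) = 0001000100110011
  (~b | ((d | a) & c)) = 1111000111110011
  (~d | (~b | ((d | a) & c))) = 1111101111111011
  ~a = 1111111100000000
  (~a & b) = 0000111100000000
  ((~d | (~b | ((d | a) & c))) | (~a & b)) = 1111111111111011

((~d | (~b | ((d | a) & c))) | (~a & b))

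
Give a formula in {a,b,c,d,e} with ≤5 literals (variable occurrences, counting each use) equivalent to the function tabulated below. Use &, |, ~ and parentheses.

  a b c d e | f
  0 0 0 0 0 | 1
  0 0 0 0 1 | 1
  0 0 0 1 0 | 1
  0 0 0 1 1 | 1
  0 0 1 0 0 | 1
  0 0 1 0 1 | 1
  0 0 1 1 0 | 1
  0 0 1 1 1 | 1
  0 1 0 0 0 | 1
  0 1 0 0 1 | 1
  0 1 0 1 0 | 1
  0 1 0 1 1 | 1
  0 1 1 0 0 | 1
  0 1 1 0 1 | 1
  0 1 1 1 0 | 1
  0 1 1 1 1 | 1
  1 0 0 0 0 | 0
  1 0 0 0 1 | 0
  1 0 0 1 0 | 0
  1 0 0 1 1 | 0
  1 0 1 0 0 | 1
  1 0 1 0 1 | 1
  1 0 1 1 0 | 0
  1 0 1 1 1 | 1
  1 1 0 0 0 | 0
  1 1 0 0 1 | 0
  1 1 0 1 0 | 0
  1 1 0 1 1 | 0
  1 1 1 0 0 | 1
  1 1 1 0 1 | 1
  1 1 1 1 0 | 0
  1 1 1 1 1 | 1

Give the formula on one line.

  ~a = 11111111111111110000000000000000
  ~d = 11001100110011001100110011001100
  (~d | e) = 11011101110111011101110111011101
  (c & (~d | e)) = 00001101000011010000110100001101
  (~a | (c & (~d | e))) = 11111111111111110000110100001101

(~a | (c & (~d | e)))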